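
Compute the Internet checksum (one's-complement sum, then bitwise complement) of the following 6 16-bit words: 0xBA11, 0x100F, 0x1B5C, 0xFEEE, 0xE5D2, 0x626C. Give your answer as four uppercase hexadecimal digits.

D354

One's-complement addition (fold any carry out of bit 15 back into bit 0):
  0xBA11 + 0x100F = 0x0CA20
  0xCA20 + 0x1B5C = 0x0E57C
  0xE57C + 0xFEEE = 0x1E46A → wrap carry → 0xE46B
  0xE46B + 0xE5D2 = 0x1CA3D → wrap carry → 0xCA3E
  0xCA3E + 0x626C = 0x12CAA → wrap carry → 0x2CAB
One's-complement sum = 0x2CAB.
Checksum = ~0x2CAB & 0xFFFF = 0xD354.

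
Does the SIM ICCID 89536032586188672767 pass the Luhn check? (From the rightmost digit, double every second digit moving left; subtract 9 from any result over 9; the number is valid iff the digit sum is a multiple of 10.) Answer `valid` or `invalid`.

From the right, keep odd positions and double even positions (subtract 9 from any doubled value over 9):
  doubled (positions 2,4,...): 3 4 3 7 3 1 6 3 1 7 → sum 38
  kept (positions 1,3,...): 7 7 7 8 1 8 2 0 3 9 → sum 52
Total = 90.
90 mod 10 = 0, so the number is valid.

valid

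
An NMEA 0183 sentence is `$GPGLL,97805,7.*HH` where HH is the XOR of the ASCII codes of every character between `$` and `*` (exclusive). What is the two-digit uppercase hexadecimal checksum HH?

XOR the ASCII codes of the payload characters:
  'G' = 0x47 → acc = 0x47
  'P' = 0x50 → acc = 0x17
  'G' = 0x47 → acc = 0x50
  'L' = 0x4C → acc = 0x1C
  'L' = 0x4C → acc = 0x50
  ',' = 0x2C → acc = 0x7C
  '9' = 0x39 → acc = 0x45
  '7' = 0x37 → acc = 0x72
  '8' = 0x38 → acc = 0x4A
  '0' = 0x30 → acc = 0x7A
  '5' = 0x35 → acc = 0x4F
  ',' = 0x2C → acc = 0x63
  '7' = 0x37 → acc = 0x54
  '.' = 0x2E → acc = 0x7A
Checksum = 0x7A.

7A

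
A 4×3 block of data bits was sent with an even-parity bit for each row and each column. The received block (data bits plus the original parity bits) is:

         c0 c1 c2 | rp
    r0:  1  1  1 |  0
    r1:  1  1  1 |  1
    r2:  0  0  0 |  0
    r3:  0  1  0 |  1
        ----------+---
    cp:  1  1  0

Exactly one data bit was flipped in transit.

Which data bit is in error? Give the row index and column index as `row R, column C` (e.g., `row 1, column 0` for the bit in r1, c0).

row 0, column 0

Recompute each row's even parity and compare to rp:
  r0: data parity 1, sent rp 0 → mismatch
  r1: data parity 1, sent rp 1 → ok
  r2: data parity 0, sent rp 0 → ok
  r3: data parity 1, sent rp 1 → ok
Recompute each column's even parity and compare to cp:
  c0: data parity 0, sent cp 1 → mismatch
  c1: data parity 1, sent cp 1 → ok
  c2: data parity 0, sent cp 0 → ok
Exactly one row (r0) and one column (c0) fail → the flipped bit is at their intersection.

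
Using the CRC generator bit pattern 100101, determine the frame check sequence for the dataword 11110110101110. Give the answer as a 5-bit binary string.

00100

Append 5 zeros: 1111011010111000000. Divide by 100101 (XOR where the leading bit is 1):
  pos 0: 111101 XOR 100101 = 011000
  pos 1: 110001 XOR 100101 = 010100
  pos 2: 101000 XOR 100101 = 001101
  pos 4: 110110 XOR 100101 = 010011
  pos 5: 100111 XOR 100101 = 000010
  pos 9: 101100 XOR 100101 = 001001
  pos 11: 100100 XOR 100101 = 000001
Remainder (last 5 bits) = 00100. This is the CRC / FCS.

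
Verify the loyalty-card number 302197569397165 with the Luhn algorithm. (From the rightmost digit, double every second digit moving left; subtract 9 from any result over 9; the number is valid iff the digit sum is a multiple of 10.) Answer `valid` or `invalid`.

From the right, keep odd positions and double even positions (subtract 9 from any doubled value over 9):
  doubled (positions 2,4,...): 3 5 6 3 5 2 0 → sum 24
  kept (positions 1,3,...): 5 1 9 9 5 9 2 3 → sum 43
Total = 67.
67 mod 10 = 7, so the number is invalid.

invalid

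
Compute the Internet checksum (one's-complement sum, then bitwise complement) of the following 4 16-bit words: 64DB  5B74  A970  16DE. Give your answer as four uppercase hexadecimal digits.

One's-complement addition (fold any carry out of bit 15 back into bit 0):
  0x64DB + 0x5B74 = 0x0C04F
  0xC04F + 0xA970 = 0x169BF → wrap carry → 0x69C0
  0x69C0 + 0x16DE = 0x0809E
One's-complement sum = 0x809E.
Checksum = ~0x809E & 0xFFFF = 0x7F61.

7F61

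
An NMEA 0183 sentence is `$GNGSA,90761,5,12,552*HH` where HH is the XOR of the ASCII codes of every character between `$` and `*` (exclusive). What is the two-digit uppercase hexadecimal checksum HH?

XOR the ASCII codes of the payload characters:
  'G' = 0x47 → acc = 0x47
  'N' = 0x4E → acc = 0x09
  'G' = 0x47 → acc = 0x4E
  'S' = 0x53 → acc = 0x1D
  'A' = 0x41 → acc = 0x5C
  ',' = 0x2C → acc = 0x70
  '9' = 0x39 → acc = 0x49
  '0' = 0x30 → acc = 0x79
  '7' = 0x37 → acc = 0x4E
  '6' = 0x36 → acc = 0x78
  '1' = 0x31 → acc = 0x49
  ',' = 0x2C → acc = 0x65
  '5' = 0x35 → acc = 0x50
  ',' = 0x2C → acc = 0x7C
  '1' = 0x31 → acc = 0x4D
  '2' = 0x32 → acc = 0x7F
  ',' = 0x2C → acc = 0x53
  '5' = 0x35 → acc = 0x66
  '5' = 0x35 → acc = 0x53
  '2' = 0x32 → acc = 0x61
Checksum = 0x61.

61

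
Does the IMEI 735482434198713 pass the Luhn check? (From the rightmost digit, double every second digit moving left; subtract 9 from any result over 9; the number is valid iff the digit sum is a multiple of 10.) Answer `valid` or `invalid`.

From the right, keep odd positions and double even positions (subtract 9 from any doubled value over 9):
  doubled (positions 2,4,...): 2 7 2 6 4 8 6 → sum 35
  kept (positions 1,3,...): 3 7 9 4 4 8 5 7 → sum 47
Total = 82.
82 mod 10 = 2, so the number is invalid.

invalid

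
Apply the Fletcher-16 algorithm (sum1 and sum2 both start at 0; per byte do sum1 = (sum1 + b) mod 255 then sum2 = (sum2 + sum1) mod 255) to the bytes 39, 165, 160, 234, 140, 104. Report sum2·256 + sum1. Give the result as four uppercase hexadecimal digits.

Running sums (mod 255):
  after byte 0 (39): sum1=39, sum2=39
  after byte 1 (165): sum1=204, sum2=243
  after byte 2 (160): sum1=109, sum2=97
  after byte 3 (234): sum1=88, sum2=185
  after byte 4 (140): sum1=228, sum2=158
  after byte 5 (104): sum1=77, sum2=235
Checksum = sum2·256 + sum1 = 235·256 + 77 = 60237 = 0xEB4D.

EB4D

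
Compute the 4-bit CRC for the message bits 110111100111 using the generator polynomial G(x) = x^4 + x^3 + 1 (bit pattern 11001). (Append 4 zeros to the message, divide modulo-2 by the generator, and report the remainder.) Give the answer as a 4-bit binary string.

0001

Append 4 zeros: 1101111001110000. Divide by 11001 (XOR where the leading bit is 1):
  pos 0: 11011 XOR 11001 = 00010
  pos 3: 10110 XOR 11001 = 01111
  pos 4: 11110 XOR 11001 = 00111
  pos 6: 11111 XOR 11001 = 00110
  pos 8: 11010 XOR 11001 = 00011
  pos 11: 11000 XOR 11001 = 00001
Remainder (last 4 bits) = 0001. This is the CRC / FCS.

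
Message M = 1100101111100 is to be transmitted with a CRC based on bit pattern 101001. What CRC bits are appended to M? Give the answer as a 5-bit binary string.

Append 5 zeros: 110010111110000000. Divide by 101001 (XOR where the leading bit is 1):
  pos 0: 110010 XOR 101001 = 011011
  pos 1: 110111 XOR 101001 = 011110
  pos 2: 111101 XOR 101001 = 010100
  pos 3: 101001 XOR 101001 = 000000
  pos 9: 110000 XOR 101001 = 011001
  pos 10: 110010 XOR 101001 = 011011
  pos 11: 110110 XOR 101001 = 011111
  pos 12: 111110 XOR 101001 = 010111
Remainder (last 5 bits) = 10111. This is the CRC / FCS.

10111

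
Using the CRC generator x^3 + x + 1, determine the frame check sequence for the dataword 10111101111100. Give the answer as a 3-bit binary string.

Append 3 zeros: 10111101111100000. Divide by 1011 (XOR where the leading bit is 1):
  pos 0: 1011 XOR 1011 = 0000
  pos 4: 1101 XOR 1011 = 0110
  pos 5: 1101 XOR 1011 = 0110
  pos 6: 1101 XOR 1011 = 0110
  pos 7: 1101 XOR 1011 = 0110
  pos 8: 1101 XOR 1011 = 0110
  pos 9: 1100 XOR 1011 = 0111
  pos 10: 1110 XOR 1011 = 0101
  pos 11: 1010 XOR 1011 = 0001
Remainder (last 3 bits) = 100. This is the CRC / FCS.

100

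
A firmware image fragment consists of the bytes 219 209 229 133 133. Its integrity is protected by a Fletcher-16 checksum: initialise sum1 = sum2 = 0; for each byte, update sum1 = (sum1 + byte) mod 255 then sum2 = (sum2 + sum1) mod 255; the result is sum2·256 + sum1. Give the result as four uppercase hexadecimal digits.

Running sums (mod 255):
  after byte 0 (219): sum1=219, sum2=219
  after byte 1 (209): sum1=173, sum2=137
  after byte 2 (229): sum1=147, sum2=29
  after byte 3 (133): sum1=25, sum2=54
  after byte 4 (133): sum1=158, sum2=212
Checksum = sum2·256 + sum1 = 212·256 + 158 = 54430 = 0xD49E.

D49E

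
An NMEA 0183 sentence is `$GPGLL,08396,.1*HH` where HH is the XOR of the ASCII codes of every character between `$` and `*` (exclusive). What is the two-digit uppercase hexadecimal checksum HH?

7B

XOR the ASCII codes of the payload characters:
  'G' = 0x47 → acc = 0x47
  'P' = 0x50 → acc = 0x17
  'G' = 0x47 → acc = 0x50
  'L' = 0x4C → acc = 0x1C
  'L' = 0x4C → acc = 0x50
  ',' = 0x2C → acc = 0x7C
  '0' = 0x30 → acc = 0x4C
  '8' = 0x38 → acc = 0x74
  '3' = 0x33 → acc = 0x47
  '9' = 0x39 → acc = 0x7E
  '6' = 0x36 → acc = 0x48
  ',' = 0x2C → acc = 0x64
  '.' = 0x2E → acc = 0x4A
  '1' = 0x31 → acc = 0x7B
Checksum = 0x7B.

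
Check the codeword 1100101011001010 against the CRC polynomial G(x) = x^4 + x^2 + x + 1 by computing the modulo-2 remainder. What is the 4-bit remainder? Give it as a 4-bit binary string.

Modulo-2 division of 1100101011001010 by 10111:
  pos 0: 11001 XOR 10111 = 01110
  pos 1: 11100 XOR 10111 = 01011
  pos 2: 10111 XOR 10111 = 00000
  pos 8: 11001 XOR 10111 = 01110
  pos 9: 11100 XOR 10111 = 01011
  pos 10: 10111 XOR 10111 = 00000
Remainder = 0000 (zero — the frame passes the CRC check).

0000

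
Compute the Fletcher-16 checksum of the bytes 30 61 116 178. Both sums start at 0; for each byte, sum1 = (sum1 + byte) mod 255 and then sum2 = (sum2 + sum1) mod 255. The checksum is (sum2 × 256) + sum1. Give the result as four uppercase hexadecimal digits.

CB82

Running sums (mod 255):
  after byte 0 (30): sum1=30, sum2=30
  after byte 1 (61): sum1=91, sum2=121
  after byte 2 (116): sum1=207, sum2=73
  after byte 3 (178): sum1=130, sum2=203
Checksum = sum2·256 + sum1 = 203·256 + 130 = 52098 = 0xCB82.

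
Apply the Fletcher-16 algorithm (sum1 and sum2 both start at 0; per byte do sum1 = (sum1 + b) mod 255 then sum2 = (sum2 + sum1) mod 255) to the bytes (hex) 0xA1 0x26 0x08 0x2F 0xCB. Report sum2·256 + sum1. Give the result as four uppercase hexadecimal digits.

03CA

Running sums (mod 255):
  after byte 0 (0xA1): sum1=161, sum2=161
  after byte 1 (0x26): sum1=199, sum2=105
  after byte 2 (0x08): sum1=207, sum2=57
  after byte 3 (0x2F): sum1=254, sum2=56
  after byte 4 (0xCB): sum1=202, sum2=3
Checksum = sum2·256 + sum1 = 3·256 + 202 = 970 = 0x03CA.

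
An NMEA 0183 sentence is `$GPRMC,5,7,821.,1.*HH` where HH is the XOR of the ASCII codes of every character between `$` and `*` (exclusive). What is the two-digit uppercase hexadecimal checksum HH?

XOR the ASCII codes of the payload characters:
  'G' = 0x47 → acc = 0x47
  'P' = 0x50 → acc = 0x17
  'R' = 0x52 → acc = 0x45
  'M' = 0x4D → acc = 0x08
  'C' = 0x43 → acc = 0x4B
  ',' = 0x2C → acc = 0x67
  '5' = 0x35 → acc = 0x52
  ',' = 0x2C → acc = 0x7E
  '7' = 0x37 → acc = 0x49
  ',' = 0x2C → acc = 0x65
  '8' = 0x38 → acc = 0x5D
  '2' = 0x32 → acc = 0x6F
  '1' = 0x31 → acc = 0x5E
  '.' = 0x2E → acc = 0x70
  ',' = 0x2C → acc = 0x5C
  '1' = 0x31 → acc = 0x6D
  '.' = 0x2E → acc = 0x43
Checksum = 0x43.

43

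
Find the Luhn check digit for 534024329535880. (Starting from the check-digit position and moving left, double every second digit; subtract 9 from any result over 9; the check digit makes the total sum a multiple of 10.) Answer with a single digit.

Partial digits right→left: 0 8 8 5 3 5 9 2 3 4 2 0 4 3 5
Double every second digit counting from the check-digit position (so the 1st, 3rd, 5th, ... of the partial from the right).
  doubled (with −9 where >9): 0 7 6 9 6 4 8 1 → sum 41
  kept as-is: 8 5 5 2 4 0 3 → sum 27
Total = 41 + 27 = 68.
Check digit = (10 − (68 mod 10)) mod 10 = 2.

2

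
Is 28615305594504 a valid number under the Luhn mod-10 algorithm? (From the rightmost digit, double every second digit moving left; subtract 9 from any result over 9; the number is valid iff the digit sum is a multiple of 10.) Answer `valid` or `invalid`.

From the right, keep odd positions and double even positions (subtract 9 from any doubled value over 9):
  doubled (positions 2,4,...): 0 8 1 0 1 3 4 → sum 17
  kept (positions 1,3,...): 4 5 9 5 3 1 8 → sum 35
Total = 52.
52 mod 10 = 2, so the number is invalid.

invalid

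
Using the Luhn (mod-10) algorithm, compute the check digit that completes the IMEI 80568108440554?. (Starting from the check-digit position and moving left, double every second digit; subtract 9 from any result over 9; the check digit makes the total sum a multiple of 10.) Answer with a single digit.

Partial digits right→left: 4 5 5 0 4 4 8 0 1 8 6 5 0 8
Double every second digit counting from the check-digit position (so the 1st, 3rd, 5th, ... of the partial from the right).
  doubled (with −9 where >9): 8 1 8 7 2 3 0 → sum 29
  kept as-is: 5 0 4 0 8 5 8 → sum 30
Total = 29 + 30 = 59.
Check digit = (10 − (59 mod 10)) mod 10 = 1.

1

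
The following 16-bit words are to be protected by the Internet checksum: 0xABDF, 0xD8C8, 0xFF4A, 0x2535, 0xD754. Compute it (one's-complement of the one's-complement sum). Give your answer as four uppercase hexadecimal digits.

One's-complement addition (fold any carry out of bit 15 back into bit 0):
  0xABDF + 0xD8C8 = 0x184A7 → wrap carry → 0x84A8
  0x84A8 + 0xFF4A = 0x183F2 → wrap carry → 0x83F3
  0x83F3 + 0x2535 = 0x0A928
  0xA928 + 0xD754 = 0x1807C → wrap carry → 0x807D
One's-complement sum = 0x807D.
Checksum = ~0x807D & 0xFFFF = 0x7F82.

7F82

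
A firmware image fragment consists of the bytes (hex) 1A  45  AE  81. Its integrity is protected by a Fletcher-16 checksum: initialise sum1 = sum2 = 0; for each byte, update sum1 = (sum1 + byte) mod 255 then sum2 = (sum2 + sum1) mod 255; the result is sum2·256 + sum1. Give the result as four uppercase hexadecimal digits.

Running sums (mod 255):
  after byte 0 (1A): sum1=26, sum2=26
  after byte 1 (45): sum1=95, sum2=121
  after byte 2 (AE): sum1=14, sum2=135
  after byte 3 (81): sum1=143, sum2=23
Checksum = sum2·256 + sum1 = 23·256 + 143 = 6031 = 0x178F.

178F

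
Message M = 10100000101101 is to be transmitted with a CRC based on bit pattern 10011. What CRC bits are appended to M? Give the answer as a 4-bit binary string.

1011

Append 4 zeros: 101000001011010000. Divide by 10011 (XOR where the leading bit is 1):
  pos 0: 10100 XOR 10011 = 00111
  pos 2: 11100 XOR 10011 = 01111
  pos 3: 11110 XOR 10011 = 01101
  pos 4: 11011 XOR 10011 = 01000
  pos 5: 10000 XOR 10011 = 00011
  pos 8: 11110 XOR 10011 = 01101
  pos 9: 11011 XOR 10011 = 01000
  pos 10: 10000 XOR 10011 = 00011
  pos 13: 11000 XOR 10011 = 01011
Remainder (last 4 bits) = 1011. This is the CRC / FCS.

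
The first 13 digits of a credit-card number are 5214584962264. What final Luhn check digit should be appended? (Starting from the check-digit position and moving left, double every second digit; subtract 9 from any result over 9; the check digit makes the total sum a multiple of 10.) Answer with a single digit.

Partial digits right→left: 4 6 2 2 6 9 4 8 5 4 1 2 5
Double every second digit counting from the check-digit position (so the 1st, 3rd, 5th, ... of the partial from the right).
  doubled (with −9 where >9): 8 4 3 8 1 2 1 → sum 27
  kept as-is: 6 2 9 8 4 2 → sum 31
Total = 27 + 31 = 58.
Check digit = (10 − (58 mod 10)) mod 10 = 2.

2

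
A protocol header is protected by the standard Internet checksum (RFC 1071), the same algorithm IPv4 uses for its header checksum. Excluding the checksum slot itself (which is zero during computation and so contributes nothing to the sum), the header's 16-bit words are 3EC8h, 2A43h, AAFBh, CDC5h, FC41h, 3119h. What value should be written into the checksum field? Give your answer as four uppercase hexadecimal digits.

One's-complement addition (fold any carry out of bit 15 back into bit 0):
  0x3EC8 + 0x2A43 = 0x0690B
  0x690B + 0xAAFB = 0x11406 → wrap carry → 0x1407
  0x1407 + 0xCDC5 = 0x0E1CC
  0xE1CC + 0xFC41 = 0x1DE0D → wrap carry → 0xDE0E
  0xDE0E + 0x3119 = 0x10F27 → wrap carry → 0x0F28
One's-complement sum = 0x0F28.
Checksum = ~0x0F28 & 0xFFFF = 0xF0D7.

F0D7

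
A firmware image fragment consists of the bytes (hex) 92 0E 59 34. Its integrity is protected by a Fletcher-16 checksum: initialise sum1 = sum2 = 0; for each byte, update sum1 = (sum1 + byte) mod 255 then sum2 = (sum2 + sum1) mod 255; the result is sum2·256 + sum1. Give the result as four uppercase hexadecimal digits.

5B2E

Running sums (mod 255):
  after byte 0 (92): sum1=146, sum2=146
  after byte 1 (0E): sum1=160, sum2=51
  after byte 2 (59): sum1=249, sum2=45
  after byte 3 (34): sum1=46, sum2=91
Checksum = sum2·256 + sum1 = 91·256 + 46 = 23342 = 0x5B2E.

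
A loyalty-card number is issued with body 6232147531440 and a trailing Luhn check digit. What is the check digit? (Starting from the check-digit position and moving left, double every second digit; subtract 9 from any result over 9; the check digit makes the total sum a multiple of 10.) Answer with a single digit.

2

Partial digits right→left: 0 4 4 1 3 5 7 4 1 2 3 2 6
Double every second digit counting from the check-digit position (so the 1st, 3rd, 5th, ... of the partial from the right).
  doubled (with −9 where >9): 0 8 6 5 2 6 3 → sum 30
  kept as-is: 4 1 5 4 2 2 → sum 18
Total = 30 + 18 = 48.
Check digit = (10 − (48 mod 10)) mod 10 = 2.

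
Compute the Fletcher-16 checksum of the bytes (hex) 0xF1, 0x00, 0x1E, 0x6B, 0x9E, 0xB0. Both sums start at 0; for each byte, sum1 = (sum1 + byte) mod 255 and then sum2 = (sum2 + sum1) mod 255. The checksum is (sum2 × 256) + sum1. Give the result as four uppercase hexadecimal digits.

54CA

Running sums (mod 255):
  after byte 0 (0xF1): sum1=241, sum2=241
  after byte 1 (0x00): sum1=241, sum2=227
  after byte 2 (0x1E): sum1=16, sum2=243
  after byte 3 (0x6B): sum1=123, sum2=111
  after byte 4 (0x9E): sum1=26, sum2=137
  after byte 5 (0xB0): sum1=202, sum2=84
Checksum = sum2·256 + sum1 = 84·256 + 202 = 21706 = 0x54CA.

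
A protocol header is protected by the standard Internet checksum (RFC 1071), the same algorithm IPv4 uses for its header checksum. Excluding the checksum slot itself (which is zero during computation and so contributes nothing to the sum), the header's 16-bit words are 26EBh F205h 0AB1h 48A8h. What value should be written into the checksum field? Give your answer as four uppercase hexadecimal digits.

One's-complement addition (fold any carry out of bit 15 back into bit 0):
  0x26EB + 0xF205 = 0x118F0 → wrap carry → 0x18F1
  0x18F1 + 0x0AB1 = 0x023A2
  0x23A2 + 0x48A8 = 0x06C4A
One's-complement sum = 0x6C4A.
Checksum = ~0x6C4A & 0xFFFF = 0x93B5.

93B5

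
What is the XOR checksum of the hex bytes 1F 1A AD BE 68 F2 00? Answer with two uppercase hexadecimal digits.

XOR the bytes together:
  start with 0x1F
  0x1F ⊕ 0x1A = 0x05
  0x05 ⊕ 0xAD = 0xA8
  0xA8 ⊕ 0xBE = 0x16
  0x16 ⊕ 0x68 = 0x7E
  0x7E ⊕ 0xF2 = 0x8C
  0x8C ⊕ 0x00 = 0x8C

8C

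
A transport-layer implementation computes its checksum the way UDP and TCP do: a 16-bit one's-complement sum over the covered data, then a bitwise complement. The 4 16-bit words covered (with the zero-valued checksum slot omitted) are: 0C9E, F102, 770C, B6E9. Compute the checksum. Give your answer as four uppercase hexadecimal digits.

One's-complement addition (fold any carry out of bit 15 back into bit 0):
  0x0C9E + 0xF102 = 0x0FDA0
  0xFDA0 + 0x770C = 0x174AC → wrap carry → 0x74AD
  0x74AD + 0xB6E9 = 0x12B96 → wrap carry → 0x2B97
One's-complement sum = 0x2B97.
Checksum = ~0x2B97 & 0xFFFF = 0xD468.

D468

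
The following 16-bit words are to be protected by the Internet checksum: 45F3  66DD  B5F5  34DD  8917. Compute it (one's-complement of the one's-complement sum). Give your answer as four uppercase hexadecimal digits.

One's-complement addition (fold any carry out of bit 15 back into bit 0):
  0x45F3 + 0x66DD = 0x0ACD0
  0xACD0 + 0xB5F5 = 0x162C5 → wrap carry → 0x62C6
  0x62C6 + 0x34DD = 0x097A3
  0x97A3 + 0x8917 = 0x120BA → wrap carry → 0x20BB
One's-complement sum = 0x20BB.
Checksum = ~0x20BB & 0xFFFF = 0xDF44.

DF44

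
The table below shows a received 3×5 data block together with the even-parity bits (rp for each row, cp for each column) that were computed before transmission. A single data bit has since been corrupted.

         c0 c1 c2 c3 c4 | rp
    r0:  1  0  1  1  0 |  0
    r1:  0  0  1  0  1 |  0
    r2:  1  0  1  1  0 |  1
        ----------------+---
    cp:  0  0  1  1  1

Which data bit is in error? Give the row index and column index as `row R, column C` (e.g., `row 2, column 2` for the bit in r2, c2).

row 0, column 3

Recompute each row's even parity and compare to rp:
  r0: data parity 1, sent rp 0 → mismatch
  r1: data parity 0, sent rp 0 → ok
  r2: data parity 1, sent rp 1 → ok
Recompute each column's even parity and compare to cp:
  c0: data parity 0, sent cp 0 → ok
  c1: data parity 0, sent cp 0 → ok
  c2: data parity 1, sent cp 1 → ok
  c3: data parity 0, sent cp 1 → mismatch
  c4: data parity 1, sent cp 1 → ok
Exactly one row (r0) and one column (c3) fail → the flipped bit is at their intersection.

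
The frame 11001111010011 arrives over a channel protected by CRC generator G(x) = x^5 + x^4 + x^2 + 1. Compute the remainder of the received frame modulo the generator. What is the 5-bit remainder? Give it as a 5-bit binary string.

11001

Modulo-2 division of 11001111010011 by 110101:
  pos 0: 110011 XOR 110101 = 000110
  pos 3: 110110 XOR 110101 = 000011
  pos 7: 111001 XOR 110101 = 001100
Remainder = 11001 (nonzero — an error is detected).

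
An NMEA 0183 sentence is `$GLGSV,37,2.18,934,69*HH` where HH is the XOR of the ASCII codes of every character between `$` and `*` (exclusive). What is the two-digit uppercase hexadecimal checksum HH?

XOR the ASCII codes of the payload characters:
  'G' = 0x47 → acc = 0x47
  'L' = 0x4C → acc = 0x0B
  'G' = 0x47 → acc = 0x4C
  'S' = 0x53 → acc = 0x1F
  'V' = 0x56 → acc = 0x49
  ',' = 0x2C → acc = 0x65
  '3' = 0x33 → acc = 0x56
  '7' = 0x37 → acc = 0x61
  ',' = 0x2C → acc = 0x4D
  '2' = 0x32 → acc = 0x7F
  '.' = 0x2E → acc = 0x51
  '1' = 0x31 → acc = 0x60
  '8' = 0x38 → acc = 0x58
  ',' = 0x2C → acc = 0x74
  '9' = 0x39 → acc = 0x4D
  '3' = 0x33 → acc = 0x7E
  '4' = 0x34 → acc = 0x4A
  ',' = 0x2C → acc = 0x66
  '6' = 0x36 → acc = 0x50
  '9' = 0x39 → acc = 0x69
Checksum = 0x69.

69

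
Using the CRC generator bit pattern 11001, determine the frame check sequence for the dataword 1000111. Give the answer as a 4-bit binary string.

0111

Append 4 zeros: 10001110000. Divide by 11001 (XOR where the leading bit is 1):
  pos 0: 10001 XOR 11001 = 01000
  pos 1: 10001 XOR 11001 = 01000
  pos 2: 10001 XOR 11001 = 01000
  pos 3: 10000 XOR 11001 = 01001
  pos 4: 10010 XOR 11001 = 01011
  pos 5: 10110 XOR 11001 = 01111
  pos 6: 11110 XOR 11001 = 00111
Remainder (last 4 bits) = 0111. This is the CRC / FCS.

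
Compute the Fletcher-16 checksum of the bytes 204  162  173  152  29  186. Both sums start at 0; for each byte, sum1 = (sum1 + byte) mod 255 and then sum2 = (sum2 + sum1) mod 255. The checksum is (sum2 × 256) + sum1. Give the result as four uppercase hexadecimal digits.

6F8D

Running sums (mod 255):
  after byte 0 (204): sum1=204, sum2=204
  after byte 1 (162): sum1=111, sum2=60
  after byte 2 (173): sum1=29, sum2=89
  after byte 3 (152): sum1=181, sum2=15
  after byte 4 (29): sum1=210, sum2=225
  after byte 5 (186): sum1=141, sum2=111
Checksum = sum2·256 + sum1 = 111·256 + 141 = 28557 = 0x6F8D.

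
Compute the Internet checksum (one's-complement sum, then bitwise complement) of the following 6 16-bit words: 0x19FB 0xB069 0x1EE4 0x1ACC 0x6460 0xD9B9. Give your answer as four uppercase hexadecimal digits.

BDD0

One's-complement addition (fold any carry out of bit 15 back into bit 0):
  0x19FB + 0xB069 = 0x0CA64
  0xCA64 + 0x1EE4 = 0x0E948
  0xE948 + 0x1ACC = 0x10414 → wrap carry → 0x0415
  0x0415 + 0x6460 = 0x06875
  0x6875 + 0xD9B9 = 0x1422E → wrap carry → 0x422F
One's-complement sum = 0x422F.
Checksum = ~0x422F & 0xFFFF = 0xBDD0.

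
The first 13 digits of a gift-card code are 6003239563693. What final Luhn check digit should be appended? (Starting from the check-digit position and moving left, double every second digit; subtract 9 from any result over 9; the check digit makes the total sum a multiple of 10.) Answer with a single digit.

Partial digits right→left: 3 9 6 3 6 5 9 3 2 3 0 0 6
Double every second digit counting from the check-digit position (so the 1st, 3rd, 5th, ... of the partial from the right).
  doubled (with −9 where >9): 6 3 3 9 4 0 3 → sum 28
  kept as-is: 9 3 5 3 3 0 → sum 23
Total = 28 + 23 = 51.
Check digit = (10 − (51 mod 10)) mod 10 = 9.

9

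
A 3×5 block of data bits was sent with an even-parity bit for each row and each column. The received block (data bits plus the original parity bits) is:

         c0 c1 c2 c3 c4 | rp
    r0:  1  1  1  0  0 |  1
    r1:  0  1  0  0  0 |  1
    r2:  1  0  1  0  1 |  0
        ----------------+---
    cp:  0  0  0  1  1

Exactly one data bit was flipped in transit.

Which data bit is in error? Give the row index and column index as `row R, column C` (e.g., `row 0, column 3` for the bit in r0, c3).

row 2, column 3

Recompute each row's even parity and compare to rp:
  r0: data parity 1, sent rp 1 → ok
  r1: data parity 1, sent rp 1 → ok
  r2: data parity 1, sent rp 0 → mismatch
Recompute each column's even parity and compare to cp:
  c0: data parity 0, sent cp 0 → ok
  c1: data parity 0, sent cp 0 → ok
  c2: data parity 0, sent cp 0 → ok
  c3: data parity 0, sent cp 1 → mismatch
  c4: data parity 1, sent cp 1 → ok
Exactly one row (r2) and one column (c3) fail → the flipped bit is at their intersection.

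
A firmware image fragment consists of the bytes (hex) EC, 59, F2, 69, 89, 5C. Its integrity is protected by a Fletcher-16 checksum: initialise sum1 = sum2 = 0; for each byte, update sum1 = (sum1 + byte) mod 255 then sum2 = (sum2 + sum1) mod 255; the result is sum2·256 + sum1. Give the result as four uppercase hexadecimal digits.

C388

Running sums (mod 255):
  after byte 0 (EC): sum1=236, sum2=236
  after byte 1 (59): sum1=70, sum2=51
  after byte 2 (F2): sum1=57, sum2=108
  after byte 3 (69): sum1=162, sum2=15
  after byte 4 (89): sum1=44, sum2=59
  after byte 5 (5C): sum1=136, sum2=195
Checksum = sum2·256 + sum1 = 195·256 + 136 = 50056 = 0xC388.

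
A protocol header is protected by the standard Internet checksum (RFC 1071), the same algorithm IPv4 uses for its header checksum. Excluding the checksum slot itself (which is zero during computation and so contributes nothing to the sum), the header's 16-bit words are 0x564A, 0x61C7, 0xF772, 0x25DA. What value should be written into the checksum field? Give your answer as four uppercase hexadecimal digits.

2AA1

One's-complement addition (fold any carry out of bit 15 back into bit 0):
  0x564A + 0x61C7 = 0x0B811
  0xB811 + 0xF772 = 0x1AF83 → wrap carry → 0xAF84
  0xAF84 + 0x25DA = 0x0D55E
One's-complement sum = 0xD55E.
Checksum = ~0xD55E & 0xFFFF = 0x2AA1.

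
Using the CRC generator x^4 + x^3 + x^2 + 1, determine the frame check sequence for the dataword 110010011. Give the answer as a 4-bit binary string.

Append 4 zeros: 1100100110000. Divide by 11101 (XOR where the leading bit is 1):
  pos 0: 11001 XOR 11101 = 00100
  pos 2: 10000 XOR 11101 = 01101
  pos 3: 11011 XOR 11101 = 00110
  pos 5: 11010 XOR 11101 = 00111
  pos 7: 11100 XOR 11101 = 00001
Remainder (last 4 bits) = 0010. This is the CRC / FCS.

0010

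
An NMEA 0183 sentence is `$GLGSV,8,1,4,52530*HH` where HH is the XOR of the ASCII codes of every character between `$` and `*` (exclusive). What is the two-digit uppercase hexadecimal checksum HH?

XOR the ASCII codes of the payload characters:
  'G' = 0x47 → acc = 0x47
  'L' = 0x4C → acc = 0x0B
  'G' = 0x47 → acc = 0x4C
  'S' = 0x53 → acc = 0x1F
  'V' = 0x56 → acc = 0x49
  ',' = 0x2C → acc = 0x65
  '8' = 0x38 → acc = 0x5D
  ',' = 0x2C → acc = 0x71
  '1' = 0x31 → acc = 0x40
  ',' = 0x2C → acc = 0x6C
  '4' = 0x34 → acc = 0x58
  ',' = 0x2C → acc = 0x74
  '5' = 0x35 → acc = 0x41
  '2' = 0x32 → acc = 0x73
  '5' = 0x35 → acc = 0x46
  '3' = 0x33 → acc = 0x75
  '0' = 0x30 → acc = 0x45
Checksum = 0x45.

45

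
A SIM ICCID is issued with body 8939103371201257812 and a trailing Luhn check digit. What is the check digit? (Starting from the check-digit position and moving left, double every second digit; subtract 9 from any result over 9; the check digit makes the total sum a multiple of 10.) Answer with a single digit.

4

Partial digits right→left: 2 1 8 7 5 2 1 0 2 1 7 3 3 0 1 9 3 9 8
Double every second digit counting from the check-digit position (so the 1st, 3rd, 5th, ... of the partial from the right).
  doubled (with −9 where >9): 4 7 1 2 4 5 6 2 6 7 → sum 44
  kept as-is: 1 7 2 0 1 3 0 9 9 → sum 32
Total = 44 + 32 = 76.
Check digit = (10 − (76 mod 10)) mod 10 = 4.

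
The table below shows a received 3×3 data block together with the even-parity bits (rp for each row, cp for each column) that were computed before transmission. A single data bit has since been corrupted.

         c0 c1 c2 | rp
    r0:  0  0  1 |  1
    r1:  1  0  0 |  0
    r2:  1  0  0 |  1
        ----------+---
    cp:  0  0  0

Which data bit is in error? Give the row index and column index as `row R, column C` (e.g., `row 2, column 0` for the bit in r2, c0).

Recompute each row's even parity and compare to rp:
  r0: data parity 1, sent rp 1 → ok
  r1: data parity 1, sent rp 0 → mismatch
  r2: data parity 1, sent rp 1 → ok
Recompute each column's even parity and compare to cp:
  c0: data parity 0, sent cp 0 → ok
  c1: data parity 0, sent cp 0 → ok
  c2: data parity 1, sent cp 0 → mismatch
Exactly one row (r1) and one column (c2) fail → the flipped bit is at their intersection.

row 1, column 2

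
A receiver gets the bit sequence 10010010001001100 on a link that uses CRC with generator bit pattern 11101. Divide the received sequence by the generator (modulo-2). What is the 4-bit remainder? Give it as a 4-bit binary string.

Modulo-2 division of 10010010001001100 by 11101:
  pos 0: 10010 XOR 11101 = 01111
  pos 1: 11110 XOR 11101 = 00011
  pos 4: 11100 XOR 11101 = 00001
  pos 8: 10100 XOR 11101 = 01001
  pos 9: 10011 XOR 11101 = 01110
  pos 10: 11101 XOR 11101 = 00000
Remainder = 0000 (zero — the frame passes the CRC check).

0000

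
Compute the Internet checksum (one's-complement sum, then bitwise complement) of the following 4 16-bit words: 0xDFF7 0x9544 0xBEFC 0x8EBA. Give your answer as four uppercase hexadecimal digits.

One's-complement addition (fold any carry out of bit 15 back into bit 0):
  0xDFF7 + 0x9544 = 0x1753B → wrap carry → 0x753C
  0x753C + 0xBEFC = 0x13438 → wrap carry → 0x3439
  0x3439 + 0x8EBA = 0x0C2F3
One's-complement sum = 0xC2F3.
Checksum = ~0xC2F3 & 0xFFFF = 0x3D0C.

3D0C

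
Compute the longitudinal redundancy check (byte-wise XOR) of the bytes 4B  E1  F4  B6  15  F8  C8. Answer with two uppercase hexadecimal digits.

XOR the bytes together:
  start with 0x4B
  0x4B ⊕ 0xE1 = 0xAA
  0xAA ⊕ 0xF4 = 0x5E
  0x5E ⊕ 0xB6 = 0xE8
  0xE8 ⊕ 0x15 = 0xFD
  0xFD ⊕ 0xF8 = 0x05
  0x05 ⊕ 0xC8 = 0xCD

CD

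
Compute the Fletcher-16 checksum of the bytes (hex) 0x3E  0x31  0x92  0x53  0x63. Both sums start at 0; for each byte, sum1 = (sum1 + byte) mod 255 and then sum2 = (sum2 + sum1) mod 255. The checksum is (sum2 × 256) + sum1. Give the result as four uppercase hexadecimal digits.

Running sums (mod 255):
  after byte 0 (0x3E): sum1=62, sum2=62
  after byte 1 (0x31): sum1=111, sum2=173
  after byte 2 (0x92): sum1=2, sum2=175
  after byte 3 (0x53): sum1=85, sum2=5
  after byte 4 (0x63): sum1=184, sum2=189
Checksum = sum2·256 + sum1 = 189·256 + 184 = 48568 = 0xBDB8.

BDB8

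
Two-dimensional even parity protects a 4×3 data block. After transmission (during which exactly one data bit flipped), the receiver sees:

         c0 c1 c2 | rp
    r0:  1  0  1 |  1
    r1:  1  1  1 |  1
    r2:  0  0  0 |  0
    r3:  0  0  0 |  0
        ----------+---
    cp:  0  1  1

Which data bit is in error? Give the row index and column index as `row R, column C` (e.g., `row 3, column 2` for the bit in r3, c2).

row 0, column 2

Recompute each row's even parity and compare to rp:
  r0: data parity 0, sent rp 1 → mismatch
  r1: data parity 1, sent rp 1 → ok
  r2: data parity 0, sent rp 0 → ok
  r3: data parity 0, sent rp 0 → ok
Recompute each column's even parity and compare to cp:
  c0: data parity 0, sent cp 0 → ok
  c1: data parity 1, sent cp 1 → ok
  c2: data parity 0, sent cp 1 → mismatch
Exactly one row (r0) and one column (c2) fail → the flipped bit is at their intersection.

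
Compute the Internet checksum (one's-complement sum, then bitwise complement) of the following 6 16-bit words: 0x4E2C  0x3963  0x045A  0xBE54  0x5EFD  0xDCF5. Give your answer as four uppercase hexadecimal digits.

79CE

One's-complement addition (fold any carry out of bit 15 back into bit 0):
  0x4E2C + 0x3963 = 0x0878F
  0x878F + 0x045A = 0x08BE9
  0x8BE9 + 0xBE54 = 0x14A3D → wrap carry → 0x4A3E
  0x4A3E + 0x5EFD = 0x0A93B
  0xA93B + 0xDCF5 = 0x18630 → wrap carry → 0x8631
One's-complement sum = 0x8631.
Checksum = ~0x8631 & 0xFFFF = 0x79CE.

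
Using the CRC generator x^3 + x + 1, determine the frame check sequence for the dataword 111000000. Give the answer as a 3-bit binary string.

Append 3 zeros: 111000000000. Divide by 1011 (XOR where the leading bit is 1):
  pos 0: 1110 XOR 1011 = 0101
  pos 1: 1010 XOR 1011 = 0001
  pos 4: 1000 XOR 1011 = 0011
  pos 6: 1100 XOR 1011 = 0111
  pos 7: 1110 XOR 1011 = 0101
  pos 8: 1010 XOR 1011 = 0001
Remainder (last 3 bits) = 001. This is the CRC / FCS.

001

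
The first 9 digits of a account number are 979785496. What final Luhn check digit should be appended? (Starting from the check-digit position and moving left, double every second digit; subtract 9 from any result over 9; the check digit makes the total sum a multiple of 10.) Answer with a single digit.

Partial digits right→left: 6 9 4 5 8 7 9 7 9
Double every second digit counting from the check-digit position (so the 1st, 3rd, 5th, ... of the partial from the right).
  doubled (with −9 where >9): 3 8 7 9 9 → sum 36
  kept as-is: 9 5 7 7 → sum 28
Total = 36 + 28 = 64.
Check digit = (10 − (64 mod 10)) mod 10 = 6.

6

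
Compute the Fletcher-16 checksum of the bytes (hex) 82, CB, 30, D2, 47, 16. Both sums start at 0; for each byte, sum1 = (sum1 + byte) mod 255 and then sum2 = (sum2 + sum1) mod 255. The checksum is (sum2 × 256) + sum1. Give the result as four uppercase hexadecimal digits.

Running sums (mod 255):
  after byte 0 (82): sum1=130, sum2=130
  after byte 1 (CB): sum1=78, sum2=208
  after byte 2 (30): sum1=126, sum2=79
  after byte 3 (D2): sum1=81, sum2=160
  after byte 4 (47): sum1=152, sum2=57
  after byte 5 (16): sum1=174, sum2=231
Checksum = sum2·256 + sum1 = 231·256 + 174 = 59310 = 0xE7AE.

E7AE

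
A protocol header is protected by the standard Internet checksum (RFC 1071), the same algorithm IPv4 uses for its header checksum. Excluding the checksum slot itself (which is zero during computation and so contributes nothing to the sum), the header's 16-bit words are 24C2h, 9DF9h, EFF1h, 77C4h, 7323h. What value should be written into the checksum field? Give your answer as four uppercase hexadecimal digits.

626A

One's-complement addition (fold any carry out of bit 15 back into bit 0):
  0x24C2 + 0x9DF9 = 0x0C2BB
  0xC2BB + 0xEFF1 = 0x1B2AC → wrap carry → 0xB2AD
  0xB2AD + 0x77C4 = 0x12A71 → wrap carry → 0x2A72
  0x2A72 + 0x7323 = 0x09D95
One's-complement sum = 0x9D95.
Checksum = ~0x9D95 & 0xFFFF = 0x626A.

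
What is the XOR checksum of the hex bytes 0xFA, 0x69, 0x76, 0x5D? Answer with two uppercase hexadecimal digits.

B8

XOR the bytes together:
  start with 0xFA
  0xFA ⊕ 0x69 = 0x93
  0x93 ⊕ 0x76 = 0xE5
  0xE5 ⊕ 0x5D = 0xB8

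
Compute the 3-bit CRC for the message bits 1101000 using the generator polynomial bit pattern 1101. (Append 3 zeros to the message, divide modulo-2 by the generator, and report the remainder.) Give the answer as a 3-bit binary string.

000

Append 3 zeros: 1101000000. Divide by 1101 (XOR where the leading bit is 1):
  pos 0: 1101 XOR 1101 = 0000
Remainder (last 3 bits) = 000. This is the CRC / FCS.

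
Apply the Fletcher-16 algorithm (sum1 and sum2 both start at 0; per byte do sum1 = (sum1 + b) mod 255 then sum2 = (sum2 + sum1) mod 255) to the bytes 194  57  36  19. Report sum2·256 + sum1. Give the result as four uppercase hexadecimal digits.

Running sums (mod 255):
  after byte 0 (194): sum1=194, sum2=194
  after byte 1 (57): sum1=251, sum2=190
  after byte 2 (36): sum1=32, sum2=222
  after byte 3 (19): sum1=51, sum2=18
Checksum = sum2·256 + sum1 = 18·256 + 51 = 4659 = 0x1233.

1233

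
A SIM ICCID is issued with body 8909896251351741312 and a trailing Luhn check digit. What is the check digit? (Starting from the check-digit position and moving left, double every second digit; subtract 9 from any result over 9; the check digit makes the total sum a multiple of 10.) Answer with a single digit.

2

Partial digits right→left: 2 1 3 1 4 7 1 5 3 1 5 2 6 9 8 9 0 9 8
Double every second digit counting from the check-digit position (so the 1st, 3rd, 5th, ... of the partial from the right).
  doubled (with −9 where >9): 4 6 8 2 6 1 3 7 0 7 → sum 44
  kept as-is: 1 1 7 5 1 2 9 9 9 → sum 44
Total = 44 + 44 = 88.
Check digit = (10 − (88 mod 10)) mod 10 = 2.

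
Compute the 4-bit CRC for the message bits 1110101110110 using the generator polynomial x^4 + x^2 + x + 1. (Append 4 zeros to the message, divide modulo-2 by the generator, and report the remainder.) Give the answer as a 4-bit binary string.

Append 4 zeros: 11101011101100000. Divide by 10111 (XOR where the leading bit is 1):
  pos 0: 11101 XOR 10111 = 01010
  pos 1: 10100 XOR 10111 = 00011
  pos 4: 11111 XOR 10111 = 01000
  pos 5: 10000 XOR 10111 = 00111
  pos 7: 11111 XOR 10111 = 01000
  pos 8: 10000 XOR 10111 = 00111
  pos 10: 11100 XOR 10111 = 01011
  pos 11: 10110 XOR 10111 = 00001
Remainder (last 4 bits) = 0010. This is the CRC / FCS.

0010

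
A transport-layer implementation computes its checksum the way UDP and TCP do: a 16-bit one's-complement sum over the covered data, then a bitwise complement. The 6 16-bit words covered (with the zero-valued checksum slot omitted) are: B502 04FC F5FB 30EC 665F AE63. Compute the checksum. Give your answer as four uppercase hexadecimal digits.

0A56

One's-complement addition (fold any carry out of bit 15 back into bit 0):
  0xB502 + 0x04FC = 0x0B9FE
  0xB9FE + 0xF5FB = 0x1AFF9 → wrap carry → 0xAFFA
  0xAFFA + 0x30EC = 0x0E0E6
  0xE0E6 + 0x665F = 0x14745 → wrap carry → 0x4746
  0x4746 + 0xAE63 = 0x0F5A9
One's-complement sum = 0xF5A9.
Checksum = ~0xF5A9 & 0xFFFF = 0x0A56.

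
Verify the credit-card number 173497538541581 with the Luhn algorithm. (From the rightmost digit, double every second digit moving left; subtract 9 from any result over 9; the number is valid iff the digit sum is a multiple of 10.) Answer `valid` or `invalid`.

valid

From the right, keep odd positions and double even positions (subtract 9 from any doubled value over 9):
  doubled (positions 2,4,...): 7 2 1 6 5 8 5 → sum 34
  kept (positions 1,3,...): 1 5 4 8 5 9 3 1 → sum 36
Total = 70.
70 mod 10 = 0, so the number is valid.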